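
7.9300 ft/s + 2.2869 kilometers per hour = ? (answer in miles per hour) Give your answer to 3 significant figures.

6.83 mph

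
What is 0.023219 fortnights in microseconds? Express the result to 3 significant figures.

2.81e+10 microseconds

1 fortnight = 1.20960e+12 μs.
So 0.023219 × 1.20960e+12 ≈ 2.81e+10 μs.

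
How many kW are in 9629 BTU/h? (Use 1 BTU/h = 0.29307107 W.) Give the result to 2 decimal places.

1 BTU/h = 0.000293071 kW.
Thus 9629 × 0.000293071 ≈ 2.82 kW.

2.82 kW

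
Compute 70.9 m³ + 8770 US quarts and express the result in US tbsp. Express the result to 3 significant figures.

70.9 m³ = 4.79483 × 10^6 US tbsp and 8770 US qt = 561280 US tbsp.
4.79483 × 10^6 + 561280 ≈ 5.36 × 10^6 US tbsp.

5.36 × 10^6 US tablespoons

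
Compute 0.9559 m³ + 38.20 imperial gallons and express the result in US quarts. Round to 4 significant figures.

0.9559 m³ = 1010.09 US qt and 38.20 imp gal = 183.505 US qt.
1010.09 + 183.505 ≈ 1194 US qt.

1194 US qt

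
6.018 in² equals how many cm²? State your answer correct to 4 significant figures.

1 in² = 6.45160 cm².
Then 6.018 × 6.45160 ≈ 38.83 cm².

38.83 cm²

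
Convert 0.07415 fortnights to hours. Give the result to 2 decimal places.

24.91 hours

1 fortnight = 336.000 h.
Thus 0.07415 × 336.000 ≈ 24.91 h.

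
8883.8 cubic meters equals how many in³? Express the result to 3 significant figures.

1 cubic meter = 61023.7 in³.
Then 8883.8 × 61023.7 ≈ 5.42 × 10^8 in³.

5.42 × 10^8 in³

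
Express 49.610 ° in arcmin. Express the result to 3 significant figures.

1 degree = 60.0000 arcmin.
Thus 49.610 × 60.0000 ≈ 2980 arcmin.

2980 arcmin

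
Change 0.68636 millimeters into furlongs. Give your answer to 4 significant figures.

1 millimeter = 4.97097 × 10^-6 furlong.
Thus 0.68636 × 4.97097 × 10^-6 ≈ 3.412 × 10^-6 furlong.

3.412 × 10^-6 furlong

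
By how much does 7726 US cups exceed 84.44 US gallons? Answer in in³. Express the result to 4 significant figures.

92040 cubic inches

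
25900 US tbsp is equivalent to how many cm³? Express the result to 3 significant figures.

1 US tbsp = 14.7868 cubic centimeters.
So 25900 × 14.7868 ≈ 383000 cm³.

383000 cubic centimeters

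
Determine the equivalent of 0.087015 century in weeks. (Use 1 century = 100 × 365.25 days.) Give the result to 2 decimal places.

454.03 weeks

1 century = 5217.86 weeks.
So 0.087015 × 5217.86 ≈ 454.03 wk.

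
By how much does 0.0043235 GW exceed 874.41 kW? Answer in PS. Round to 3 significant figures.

0.0043235 GW = 5878.32 PS and 874.41 kW = 1188.87 PS.
5878.32 − 1188.87 ≈ 4690 PS.

4690 metric horsepower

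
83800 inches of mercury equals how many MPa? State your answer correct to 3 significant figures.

284 megapascals

1 inch of mercury = 0.00338639 megapascals.
Then 83800 × 0.00338639 ≈ 284 MPa.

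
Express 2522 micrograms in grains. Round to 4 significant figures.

0.03892 grains

1 μg = 1.54324 × 10^-5 grains.
So 2522 × 1.54324 × 10^-5 ≈ 0.03892 gr.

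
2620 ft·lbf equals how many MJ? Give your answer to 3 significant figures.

0.00355 megajoules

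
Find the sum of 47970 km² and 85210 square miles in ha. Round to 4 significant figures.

47970 km² = 4.79700e+6 ha and 85210 mi² = 2.20693e+7 ha.
4.79700e+6 + 2.20693e+7 ≈ 2.687e+7 ha.

2.687e+7 hectares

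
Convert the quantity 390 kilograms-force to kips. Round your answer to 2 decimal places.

1 kilogram-force = 0.00220462 kips.
Then 390 × 0.00220462 ≈ 0.86 kip.

0.86 kip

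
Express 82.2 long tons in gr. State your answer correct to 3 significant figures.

1.29e+9 gr

1 long ton = 1.56800e+7 gr.
Then 82.2 × 1.56800e+7 ≈ 1.29e+9 gr.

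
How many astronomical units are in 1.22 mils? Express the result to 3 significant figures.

1 mil = 1.69789 × 10^-16 au.
Thus 1.22 × 1.69789 × 10^-16 ≈ 2.07 × 10^-16 au.

2.07 × 10^-16 astronomical units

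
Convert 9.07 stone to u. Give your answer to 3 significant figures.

3.47e+28 atomic mass units

1 st = 3.82424e+27 u.
So 9.07 × 3.82424e+27 ≈ 3.47e+28 u.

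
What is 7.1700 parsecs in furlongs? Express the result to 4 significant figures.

1.100 × 10^15 furlongs

1 parsec = 1.53388 × 10^14 furlong.
7.1700 × 1.53388 × 10^14 ≈ 1.100 × 10^15 furlong.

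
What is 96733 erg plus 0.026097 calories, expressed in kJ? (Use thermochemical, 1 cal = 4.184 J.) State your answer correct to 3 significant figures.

0.000119 kJ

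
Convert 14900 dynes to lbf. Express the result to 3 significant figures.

0.0335 lbf

1 dyne = 2.24809e-6 pounds-force.
Thus 14900 × 2.24809e-6 ≈ 0.0335 lbf.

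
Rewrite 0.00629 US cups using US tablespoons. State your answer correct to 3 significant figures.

1 US cup = 16.0000 US tbsp.
0.00629 × 16.0000 ≈ 0.101 US tbsp.

0.101 US tablespoons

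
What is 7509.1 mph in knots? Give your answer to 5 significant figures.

1 mile per hour = 0.868976 kn.
Then 7509.1 × 0.868976 ≈ 6525.2 kn.

6525.2 kn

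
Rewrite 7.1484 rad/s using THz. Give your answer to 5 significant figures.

1.1377e-12 terahertz

1 radian per second = 1.59155e-13 terahertz.
So 7.1484 × 1.59155e-13 ≈ 1.1377e-12 THz.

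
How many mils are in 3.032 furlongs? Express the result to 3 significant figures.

1 furlong = 7.92000e+6 mil.
Then 3.032 × 7.92000e+6 ≈ 2.40e+7 mil.

2.40e+7 mils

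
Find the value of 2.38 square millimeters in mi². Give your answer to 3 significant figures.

9.19 × 10^-13 square miles

1 square millimeter = 3.86102 × 10^-13 square miles.
Then 2.38 × 3.86102 × 10^-13 ≈ 9.19 × 10^-13 mi².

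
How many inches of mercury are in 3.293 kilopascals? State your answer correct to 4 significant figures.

1 kilopascal = 0.295300 inHg.
Then 3.293 × 0.295300 ≈ 0.9724 inHg.

0.9724 inHg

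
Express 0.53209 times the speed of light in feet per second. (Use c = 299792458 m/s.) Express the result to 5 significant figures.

5.2335 × 10^8 ft/s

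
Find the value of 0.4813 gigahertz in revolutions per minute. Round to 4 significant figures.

1 gigahertz = 6.00000 × 10^10 rpm.
0.4813 × 6.00000 × 10^10 ≈ 2.888 × 10^10 rpm.

2.888 × 10^10 rpm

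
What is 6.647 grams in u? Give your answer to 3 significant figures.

1 gram = 6.02214e+23 atomic mass units.
Thus 6.647 × 6.02214e+23 ≈ 4.00e+24 u.

4.00e+24 atomic mass units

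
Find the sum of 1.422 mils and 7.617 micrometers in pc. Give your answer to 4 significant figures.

1.417 × 10^-21 parsecs

1.422 mil = 1.17053 × 10^-21 pc and 7.617 μm = 2.46850 × 10^-22 pc.
1.17053 × 10^-21 + 2.46850 × 10^-22 ≈ 1.417 × 10^-21 pc.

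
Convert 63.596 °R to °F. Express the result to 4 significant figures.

-396.1 °F

°R = °F + 459.67.
Applying the formula gives -396.1 °F.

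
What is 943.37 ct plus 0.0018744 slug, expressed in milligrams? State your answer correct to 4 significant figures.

216000 milligrams

943.37 ct = 188674 mg and 0.0018744 slug = 27354.8 mg.
188674 + 27354.8 ≈ 216000 mg.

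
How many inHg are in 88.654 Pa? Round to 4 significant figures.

1 pascal = 0.000295300 inches of mercury.
88.654 × 0.000295300 ≈ 0.02618 inHg.

0.02618 inches of mercury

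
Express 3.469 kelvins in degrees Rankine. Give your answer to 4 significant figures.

°R = K × 9/5.
Applying the formula gives 6.244 °R.

6.244 °R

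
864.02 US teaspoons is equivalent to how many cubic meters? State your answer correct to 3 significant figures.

1 US teaspoon = 4.92892 × 10^-6 cubic meters.
So 864.02 × 4.92892 × 10^-6 ≈ 0.00426 m³.

0.00426 m³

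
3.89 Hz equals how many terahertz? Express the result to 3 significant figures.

3.89e-12 THz

1 hertz = 1.00000e-12 THz.
3.89 × 1.00000e-12 ≈ 3.89e-12 THz.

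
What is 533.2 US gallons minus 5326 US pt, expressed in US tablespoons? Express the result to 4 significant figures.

533.2 US gal = 136499 US tbsp and 5326 US pt = 170432 US tbsp.
136499 − 170432 ≈ -33930 US tbsp.

-33930 US tablespoons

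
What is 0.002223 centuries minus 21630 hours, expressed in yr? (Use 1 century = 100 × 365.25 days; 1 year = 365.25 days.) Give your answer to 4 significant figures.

-2.245 years

0.002223 century = 0.222300 yr and 21630 h = 2.46749 yr.
0.222300 − 2.46749 ≈ -2.245 yr.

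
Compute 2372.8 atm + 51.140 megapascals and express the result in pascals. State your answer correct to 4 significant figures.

2372.8 atm = 2.40424e+8 Pa and 51.140 MPa = 5.11400e+7 Pa.
2.40424e+8 + 5.11400e+7 ≈ 2.916e+8 Pa.

2.916e+8 Pa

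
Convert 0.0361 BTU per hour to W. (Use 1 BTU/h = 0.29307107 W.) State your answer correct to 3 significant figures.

1 BTU per hour = 0.293071 W.
Then 0.0361 × 0.293071 ≈ 0.0106 W.

0.0106 watts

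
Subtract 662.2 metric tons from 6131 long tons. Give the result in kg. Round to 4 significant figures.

5.567 × 10^6 kg

6131 long ton = 6.22938 × 10^6 kg and 662.2 t = 662200 kg.
6.22938 × 10^6 − 662200 ≈ 5.567 × 10^6 kg.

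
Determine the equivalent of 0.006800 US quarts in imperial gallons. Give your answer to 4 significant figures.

1 US quart = 0.208169 imperial gallons.
Then 0.006800 × 0.208169 ≈ 0.001416 imp gal.

0.001416 imp gal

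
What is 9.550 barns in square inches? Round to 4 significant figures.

1.480e-24 in²

1 barn = 1.55000e-25 square inches.
So 9.550 × 1.55000e-25 ≈ 1.480e-24 in².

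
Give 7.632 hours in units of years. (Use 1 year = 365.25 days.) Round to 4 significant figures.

1 h = 0.000114077 yr.
Then 7.632 × 0.000114077 ≈ 0.0008706 yr.

0.0008706 years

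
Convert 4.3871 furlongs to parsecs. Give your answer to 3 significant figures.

1 furlong = 6.51941e-15 pc.
So 4.3871 × 6.51941e-15 ≈ 2.86e-14 pc.

2.86e-14 pc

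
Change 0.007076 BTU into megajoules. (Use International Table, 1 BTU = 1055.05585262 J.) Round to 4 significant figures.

1 BTU = 0.00105506 megajoules.
So 0.007076 × 0.00105506 ≈ 7.466e-6 MJ.

7.466e-6 MJ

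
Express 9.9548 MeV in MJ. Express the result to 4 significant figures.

1.595 × 10^-18 MJ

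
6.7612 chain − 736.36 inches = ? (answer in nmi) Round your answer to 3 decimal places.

0.063 nmi

6.7612 chain = 0.0734415 nmi and 736.36 in = 0.0100991 nmi.
0.0734415 − 0.0100991 ≈ 0.063 nmi.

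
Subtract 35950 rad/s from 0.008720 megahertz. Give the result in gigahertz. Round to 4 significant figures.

0.008720 MHz = 8.72000 × 10^-6 GHz and 35950 rad/s = 5.72162 × 10^-6 GHz.
8.72000 × 10^-6 − 5.72162 × 10^-6 ≈ 2.998 × 10^-6 GHz.

2.998 × 10^-6 GHz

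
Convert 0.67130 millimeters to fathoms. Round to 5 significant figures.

1 millimeter = 0.000546807 fathoms.
So 0.67130 × 0.000546807 ≈ 0.00036707 fathom.

0.00036707 fathoms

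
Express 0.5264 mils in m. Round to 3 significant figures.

1.34e-5 m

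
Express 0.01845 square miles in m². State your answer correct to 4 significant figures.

47790 square meters

1 square mile = 2.58999 × 10^6 square meters.
Thus 0.01845 × 2.58999 × 10^6 ≈ 47790 m².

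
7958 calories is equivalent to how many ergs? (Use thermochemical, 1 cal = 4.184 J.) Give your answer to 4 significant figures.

3.330 × 10^11 ergs

1 cal = 4.18400 × 10^7 erg.
Then 7958 × 4.18400 × 10^7 ≈ 3.330 × 10^11 erg.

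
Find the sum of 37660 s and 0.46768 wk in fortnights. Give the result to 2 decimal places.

0.26 fortnight

37660 s = 0.0311343 fortnight and 0.46768 wk = 0.233840 fortnight.
0.0311343 + 0.233840 ≈ 0.26 fortnight.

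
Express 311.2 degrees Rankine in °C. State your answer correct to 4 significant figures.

-100.3 degrees Celsius

°R = (°C + 273.15) × 9/5.
Applying the formula gives -100.3 °C.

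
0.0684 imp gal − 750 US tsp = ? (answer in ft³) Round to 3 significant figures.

0.0684 imp gal = 0.0109812 ft³ and 750 US tsp = 0.130547 ft³.
0.0109812 − 0.130547 ≈ -0.120 ft³.

-0.120 ft³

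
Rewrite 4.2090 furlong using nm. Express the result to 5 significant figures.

1 furlong = 2.01168 × 10^11 nm.
Then 4.2090 × 2.01168 × 10^11 ≈ 8.4672 × 10^11 nm.

8.4672 × 10^11 nanometers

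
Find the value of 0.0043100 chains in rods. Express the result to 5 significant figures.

1 chain = 4.00000 rods.
Then 0.0043100 × 4.00000 ≈ 0.017240 rod.

0.017240 rod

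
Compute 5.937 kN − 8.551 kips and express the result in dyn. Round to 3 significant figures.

5.937 kN = 5.93700e+8 dyn and 8.551 kip = 3.80367e+9 dyn.
5.93700e+8 − 3.80367e+9 ≈ -3.21e+9 dyn.

-3.21e+9 dyn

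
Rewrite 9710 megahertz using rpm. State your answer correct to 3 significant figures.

1 megahertz = 6.00000 × 10^7 rpm.
So 9710 × 6.00000 × 10^7 ≈ 5.83 × 10^11 rpm.

5.83 × 10^11 rpm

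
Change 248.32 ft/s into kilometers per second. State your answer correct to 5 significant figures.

1 foot per second = 0.000304800 kilometers per second.
So 248.32 × 0.000304800 ≈ 0.075688 km/s.

0.075688 km/s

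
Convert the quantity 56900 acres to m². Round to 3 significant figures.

2.30e+8 m²

1 acre = 4046.86 m².
Then 56900 × 4046.86 ≈ 2.30e+8 m².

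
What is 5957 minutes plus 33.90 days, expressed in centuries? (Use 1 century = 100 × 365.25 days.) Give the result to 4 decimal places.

0.0010 century

5957 min = 0.000113260 century and 33.90 d = 0.000928131 century.
0.000113260 + 0.000928131 ≈ 0.0010 century.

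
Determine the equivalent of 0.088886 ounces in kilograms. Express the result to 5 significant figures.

0.0025199 kg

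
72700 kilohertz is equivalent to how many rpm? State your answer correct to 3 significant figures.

4.36e+9 revolutions per minute

1 kilohertz = 60000.0 revolutions per minute.
Thus 72700 × 60000.0 ≈ 4.36e+9 rpm.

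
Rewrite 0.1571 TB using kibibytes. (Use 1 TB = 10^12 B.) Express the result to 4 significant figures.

1.534 × 10^8 kibibytes

1 terabyte = 9.765625 × 10^8 KiB.
So 0.1571 × 9.765625 × 10^8 ≈ 1.534 × 10^8 KiB.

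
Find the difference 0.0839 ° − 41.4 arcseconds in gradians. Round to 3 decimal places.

0.080 grad

0.0839 ° = 0.0932222 grad and 41.4 arcsec = 0.0127778 grad.
0.0932222 − 0.0127778 ≈ 0.080 grad.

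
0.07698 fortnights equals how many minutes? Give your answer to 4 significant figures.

1552 min

1 fortnight = 20160.0 min.
So 0.07698 × 20160.0 ≈ 1552 min.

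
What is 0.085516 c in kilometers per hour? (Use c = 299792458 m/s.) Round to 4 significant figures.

1 speed of light = 1.07925e+9 kilometers per hour.
Then 0.085516 × 1.07925e+9 ≈ 9.229e+7 km/h.

9.229e+7 km/h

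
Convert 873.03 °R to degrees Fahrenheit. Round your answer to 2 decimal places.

413.36 degrees Fahrenheit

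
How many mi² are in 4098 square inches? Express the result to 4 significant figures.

1.021 × 10^-6 square miles

1 square inch = 2.49098 × 10^-10 mi².
Thus 4098 × 2.49098 × 10^-10 ≈ 1.021 × 10^-6 mi².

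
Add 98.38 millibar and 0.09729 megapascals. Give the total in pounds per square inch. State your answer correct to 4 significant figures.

98.38 mbar = 1.42688 psi and 0.09729 MPa = 14.1107 psi.
1.42688 + 14.1107 ≈ 15.54 psi.

15.54 pounds per square inch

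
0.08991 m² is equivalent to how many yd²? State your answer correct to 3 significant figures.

0.108 yd²

1 square meter = 1.19599 square yards.
0.08991 × 1.19599 ≈ 0.108 yd².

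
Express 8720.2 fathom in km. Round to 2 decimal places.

1 fathom = 0.00182880 km.
Thus 8720.2 × 0.00182880 ≈ 15.95 km.

15.95 km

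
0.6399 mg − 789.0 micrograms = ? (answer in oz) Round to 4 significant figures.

-5.259e-6 oz

0.6399 mg = 2.25718e-5 oz and 789.0 μg = 2.78312e-5 oz.
2.25718e-5 − 2.78312e-5 ≈ -5.259e-6 oz.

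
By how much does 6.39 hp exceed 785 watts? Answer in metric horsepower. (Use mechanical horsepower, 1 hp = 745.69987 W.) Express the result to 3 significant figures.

5.41 PS

6.39 hp = 6.47863 PS and 785 W = 1.06730 PS.
6.47863 − 1.06730 ≈ 5.41 PS.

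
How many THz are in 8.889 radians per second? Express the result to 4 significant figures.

1.415e-12 terahertz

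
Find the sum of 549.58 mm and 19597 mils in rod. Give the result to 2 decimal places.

549.58 mm = 0.109278 rod and 19597 mil = 0.0989747 rod.
0.109278 + 0.0989747 ≈ 0.21 rod.

0.21 rod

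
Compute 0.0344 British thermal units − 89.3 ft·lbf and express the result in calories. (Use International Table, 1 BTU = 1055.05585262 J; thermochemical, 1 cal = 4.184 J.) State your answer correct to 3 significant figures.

0.0344 BTU = 8.67446 cal and 89.3 ft·lbf = 28.9375 cal.
8.67446 − 28.9375 ≈ -20.3 cal.

-20.3 cal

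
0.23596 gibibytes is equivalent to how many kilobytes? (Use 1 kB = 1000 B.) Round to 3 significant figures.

1 GiB = 1.07374e+6 kilobytes.
0.23596 × 1.07374e+6 ≈ 253000 kB.

253000 kB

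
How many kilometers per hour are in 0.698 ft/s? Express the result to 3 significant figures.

0.766 km/h

1 ft/s = 1.09728 km/h.
Then 0.698 × 1.09728 ≈ 0.766 km/h.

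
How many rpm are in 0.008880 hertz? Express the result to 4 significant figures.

1 Hz = 60.0000 rpm.
So 0.008880 × 60.0000 ≈ 0.5328 rpm.

0.5328 rpm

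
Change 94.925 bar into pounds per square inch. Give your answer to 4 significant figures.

1377 pounds per square inch

1 bar = 14.5038 psi.
94.925 × 14.5038 ≈ 1377 psi.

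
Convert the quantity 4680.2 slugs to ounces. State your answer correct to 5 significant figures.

2.4093 × 10^6 ounces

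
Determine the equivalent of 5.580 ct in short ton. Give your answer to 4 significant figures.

1 ct = 2.20462 × 10^-7 short tons.
5.580 × 2.20462 × 10^-7 ≈ 1.230 × 10^-6 short ton.

1.230 × 10^-6 short ton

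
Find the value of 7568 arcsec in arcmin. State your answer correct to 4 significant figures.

126.1 arcmin

1 arcsecond = 0.0166667 arcmin.
Then 7568 × 0.0166667 ≈ 126.1 arcmin.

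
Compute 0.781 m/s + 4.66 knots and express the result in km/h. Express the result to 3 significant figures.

11.4 kilometers per hour

0.781 m/s = 2.81160 km/h and 4.66 kn = 8.63032 km/h.
2.81160 + 8.63032 ≈ 11.4 km/h.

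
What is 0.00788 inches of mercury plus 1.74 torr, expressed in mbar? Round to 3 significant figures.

0.00788 inHg = 0.266847 mbar and 1.74 torr = 2.31981 mbar.
0.266847 + 2.31981 ≈ 2.59 mbar.

2.59 mbar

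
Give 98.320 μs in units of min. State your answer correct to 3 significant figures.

1 microsecond = 1.66667 × 10^-8 minutes.
So 98.320 × 1.66667 × 10^-8 ≈ 1.64 × 10^-6 min.

1.64 × 10^-6 minutes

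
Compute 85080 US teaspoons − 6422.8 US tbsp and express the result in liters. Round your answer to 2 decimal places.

324.38 L

85080 US tsp = 419.353 L and 6422.8 US tbsp = 94.9724 L.
419.353 − 94.9724 ≈ 324.38 L.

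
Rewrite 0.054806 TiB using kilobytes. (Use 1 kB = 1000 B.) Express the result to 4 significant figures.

1 TiB = 1.09951e+9 kB.
0.054806 × 1.09951e+9 ≈ 6.026e+7 kB.

6.026e+7 kilobytes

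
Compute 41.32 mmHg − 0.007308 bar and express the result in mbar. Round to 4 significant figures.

47.78 mbar

41.32 mmHg = 55.0888 mbar and 0.007308 bar = 7.30800 mbar.
55.0888 − 7.30800 ≈ 47.78 mbar.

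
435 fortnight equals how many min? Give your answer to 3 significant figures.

1 fortnight = 20160.0 min.
Then 435 × 20160.0 ≈ 8.77e+6 min.

8.77e+6 min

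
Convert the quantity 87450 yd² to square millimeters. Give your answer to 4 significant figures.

1 yd² = 836127 square millimeters.
87450 × 836127 ≈ 7.312 × 10^10 mm².

7.312 × 10^10 square millimeters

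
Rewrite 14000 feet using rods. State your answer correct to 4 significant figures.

848.5 rods

1 ft = 0.0606061 rods.
Then 14000 × 0.0606061 ≈ 848.5 rod.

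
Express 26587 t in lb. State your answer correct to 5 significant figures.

1 t = 2204.62 lb.
26587 × 2204.62 ≈ 5.8614 × 10^7 lb.

5.8614 × 10^7 pounds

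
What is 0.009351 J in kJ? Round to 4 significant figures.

9.351e-6 kJ

1 joule = 0.00100000 kJ.
So 0.009351 × 0.00100000 ≈ 9.351e-6 kJ.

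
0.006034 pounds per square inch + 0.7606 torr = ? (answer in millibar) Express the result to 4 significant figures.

1.430 mbar

0.006034 psi = 0.416030 mbar and 0.7606 torr = 1.01405 mbar.
0.416030 + 1.01405 ≈ 1.430 mbar.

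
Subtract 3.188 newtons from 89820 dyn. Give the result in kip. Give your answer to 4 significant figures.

89820 dyn = 0.000201923 kip and 3.188 N = 0.000716691 kip.
0.000201923 − 0.000716691 ≈ -0.0005148 kip.

-0.0005148 kips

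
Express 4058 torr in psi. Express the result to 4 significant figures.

78.47 pounds per square inch

1 torr = 0.0193368 pounds per square inch.
So 4058 × 0.0193368 ≈ 78.47 psi.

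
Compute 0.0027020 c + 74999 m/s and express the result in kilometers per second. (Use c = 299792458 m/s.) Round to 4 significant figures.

0.0027020 c = 810.039 km/s and 74999 m/s = 74.9990 km/s.
810.039 + 74.9990 ≈ 885.0 km/s.

885.0 kilometers per second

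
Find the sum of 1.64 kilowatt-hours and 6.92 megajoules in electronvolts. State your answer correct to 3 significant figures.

1.64 kWh = 3.68499 × 10^25 eV and 6.92 MJ = 4.31912 × 10^25 eV.
3.68499 × 10^25 + 4.31912 × 10^25 ≈ 8.00 × 10^25 eV.

8.00 × 10^25 eV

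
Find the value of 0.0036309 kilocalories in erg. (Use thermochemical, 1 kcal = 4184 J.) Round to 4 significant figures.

1 kilocalorie = 4.18400 × 10^10 ergs.
So 0.0036309 × 4.18400 × 10^10 ≈ 1.519 × 10^8 erg.

1.519 × 10^8 ergs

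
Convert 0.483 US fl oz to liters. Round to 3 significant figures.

0.0143 L

1 US fluid ounce = 0.0295735 L.
Then 0.483 × 0.0295735 ≈ 0.0143 L.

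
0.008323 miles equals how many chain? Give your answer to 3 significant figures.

0.666 chain

1 mile = 80.0000 chain.
Thus 0.008323 × 80.0000 ≈ 0.666 chain.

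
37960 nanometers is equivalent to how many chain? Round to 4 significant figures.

1.887 × 10^-6 chain

1 nm = 4.97097 × 10^-11 chain.
37960 × 4.97097 × 10^-11 ≈ 1.887 × 10^-6 chain.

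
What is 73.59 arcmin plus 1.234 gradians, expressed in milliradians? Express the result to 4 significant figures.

40.79 mrad

73.59 arcmin = 21.4065 mrad and 1.234 grad = 19.3836 mrad.
21.4065 + 19.3836 ≈ 40.79 mrad.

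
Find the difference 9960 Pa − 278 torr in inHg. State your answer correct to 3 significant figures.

9960 Pa = 2.94119 inHg and 278 torr = 10.9449 inHg.
2.94119 − 10.9449 ≈ -8.00 inHg.

-8.00 inHg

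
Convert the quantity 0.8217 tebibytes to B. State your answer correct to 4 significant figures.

1 TiB = 1.09951e+12 bytes.
Then 0.8217 × 1.09951e+12 ≈ 9.035e+11 B.

9.035e+11 B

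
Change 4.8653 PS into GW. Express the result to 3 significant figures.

3.58e-6 gigawatts

1 PS = 7.35499e-7 gigawatts.
So 4.8653 × 7.35499e-7 ≈ 3.58e-6 GW.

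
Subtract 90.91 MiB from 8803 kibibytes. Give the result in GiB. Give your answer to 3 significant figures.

-0.0804 gibibytes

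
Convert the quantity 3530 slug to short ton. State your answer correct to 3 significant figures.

1 slug = 0.0160870 short ton.
So 3530 × 0.0160870 ≈ 56.8 short ton.

56.8 short ton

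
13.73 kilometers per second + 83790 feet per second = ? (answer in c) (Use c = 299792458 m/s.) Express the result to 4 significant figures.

0.0001310 c

13.73 km/s = 4.57984e-5 c and 83790 ft/s = 8.51896e-5 c.
4.57984e-5 + 8.51896e-5 ≈ 0.0001310 c.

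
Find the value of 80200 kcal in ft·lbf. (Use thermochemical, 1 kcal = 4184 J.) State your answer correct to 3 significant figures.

2.47 × 10^8 foot-pounds

1 kilocalorie = 3085.96 ft·lbf.
Then 80200 × 3085.96 ≈ 2.47 × 10^8 ft·lbf.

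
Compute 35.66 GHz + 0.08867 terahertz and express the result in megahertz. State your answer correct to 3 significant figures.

124000 megahertz

35.66 GHz = 35660.0 MHz and 0.08867 THz = 88670.0 MHz.
35660.0 + 88670.0 ≈ 124000 MHz.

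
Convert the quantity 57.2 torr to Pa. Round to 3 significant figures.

1 torr = 133.322 Pa.
So 57.2 × 133.322 ≈ 7630 Pa.

7630 pascals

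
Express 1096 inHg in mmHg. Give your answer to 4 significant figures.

1 inch of mercury = 25.4000 mmHg.
1096 × 25.4000 ≈ 27840 mmHg.

27840 mmHg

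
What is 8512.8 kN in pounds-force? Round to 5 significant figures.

1.9138e+6 pounds-force

1 kN = 224.809 lbf.
8512.8 × 224.809 ≈ 1.9138e+6 lbf.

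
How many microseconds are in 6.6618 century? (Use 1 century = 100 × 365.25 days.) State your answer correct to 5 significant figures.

1 century = 3.15576e+15 μs.
Thus 6.6618 × 3.15576e+15 ≈ 2.1023e+16 μs.

2.1023e+16 microseconds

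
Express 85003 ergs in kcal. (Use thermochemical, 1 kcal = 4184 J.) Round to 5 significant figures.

1 erg = 2.39006 × 10^-11 kcal.
85003 × 2.39006 × 10^-11 ≈ 2.0316 × 10^-6 kcal.

2.0316 × 10^-6 kcal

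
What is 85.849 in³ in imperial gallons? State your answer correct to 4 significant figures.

0.3095 imp gal

1 cubic inch = 0.00360465 imperial gallons.
So 85.849 × 0.00360465 ≈ 0.3095 imp gal.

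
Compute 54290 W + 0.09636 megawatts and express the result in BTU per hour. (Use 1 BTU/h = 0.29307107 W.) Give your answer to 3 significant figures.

54290 W = 185245 BTU/h and 0.09636 MW = 328794 BTU/h.
185245 + 328794 ≈ 514000 BTU/h.

514000 BTU/h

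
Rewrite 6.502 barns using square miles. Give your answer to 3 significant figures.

2.51e-34 mi²

1 barn = 3.86102e-35 mi².
So 6.502 × 3.86102e-35 ≈ 2.51e-34 mi².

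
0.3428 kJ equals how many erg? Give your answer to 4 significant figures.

3.428e+9 ergs

1 kJ = 1.00000e+10 ergs.
Then 0.3428 × 1.00000e+10 ≈ 3.428e+9 erg.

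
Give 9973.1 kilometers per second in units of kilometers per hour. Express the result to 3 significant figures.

1 kilometer per second = 3600.00 km/h.
So 9973.1 × 3600.00 ≈ 3.59 × 10^7 km/h.

3.59 × 10^7 kilometers per hour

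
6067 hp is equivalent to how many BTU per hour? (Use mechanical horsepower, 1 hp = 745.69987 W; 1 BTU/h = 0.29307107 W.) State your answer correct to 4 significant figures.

1.544e+7 BTU per hour

1 hp = 2544.43 BTU/h.
6067 × 2544.43 ≈ 1.544e+7 BTU/h.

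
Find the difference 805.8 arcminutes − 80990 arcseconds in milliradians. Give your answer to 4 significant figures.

805.8 arcmin = 234.398 mrad and 80990 arcsec = 392.651 mrad.
234.398 − 392.651 ≈ -158.3 mrad.

-158.3 mrad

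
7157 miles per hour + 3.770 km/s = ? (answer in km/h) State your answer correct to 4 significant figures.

25090 km/h

7157 mph = 11518.1 km/h and 3.770 km/s = 13572.0 km/h.
11518.1 + 13572.0 ≈ 25090 km/h.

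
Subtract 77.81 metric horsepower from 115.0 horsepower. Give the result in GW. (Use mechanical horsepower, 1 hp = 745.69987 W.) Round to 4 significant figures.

115.0 hp = 8.57555e-5 GW and 77.81 PS = 5.72292e-5 GW.
8.57555e-5 − 5.72292e-5 ≈ 2.853e-5 GW.

2.853e-5 GW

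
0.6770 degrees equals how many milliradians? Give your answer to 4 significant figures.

11.82 milliradians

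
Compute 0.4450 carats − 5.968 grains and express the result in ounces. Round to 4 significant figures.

0.4450 ct = 0.00313938 oz and 5.968 gr = 0.0136411 oz.
0.00313938 − 0.0136411 ≈ -0.01050 oz.

-0.01050 oz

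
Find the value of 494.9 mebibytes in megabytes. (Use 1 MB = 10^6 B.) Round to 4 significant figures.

518.9 megabytes

1 MiB = 1.04858 megabytes.
So 494.9 × 1.04858 ≈ 518.9 MB.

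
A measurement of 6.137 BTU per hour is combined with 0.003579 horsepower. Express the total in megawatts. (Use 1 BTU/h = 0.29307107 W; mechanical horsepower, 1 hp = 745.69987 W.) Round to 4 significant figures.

4.467e-6 MW

6.137 BTU/h = 1.79858e-6 MW and 0.003579 hp = 2.66886e-6 MW.
1.79858e-6 + 2.66886e-6 ≈ 4.467e-6 MW.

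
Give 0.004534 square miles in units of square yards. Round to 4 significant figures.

14040 square yards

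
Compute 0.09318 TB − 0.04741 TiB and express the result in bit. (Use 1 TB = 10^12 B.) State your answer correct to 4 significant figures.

3.284e+11 bit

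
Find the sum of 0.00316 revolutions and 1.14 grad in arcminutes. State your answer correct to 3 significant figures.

130 arcmin

0.00316 rev = 68.2560 arcmin and 1.14 grad = 61.5600 arcmin.
68.2560 + 61.5600 ≈ 130 arcmin.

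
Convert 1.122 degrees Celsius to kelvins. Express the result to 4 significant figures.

274.3 K

K = °C + 273.15.
Applying the formula gives 274.3 K.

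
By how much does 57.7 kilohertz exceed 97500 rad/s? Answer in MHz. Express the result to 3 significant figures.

0.0422 megahertz

57.7 kHz = 0.0577000 MHz and 97500 rad/s = 0.0155176 MHz.
0.0577000 − 0.0155176 ≈ 0.0422 MHz.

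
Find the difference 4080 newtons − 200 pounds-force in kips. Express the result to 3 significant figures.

0.717 kip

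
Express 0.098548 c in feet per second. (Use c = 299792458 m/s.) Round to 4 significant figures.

1 c = 9.83571 × 10^8 ft/s.
So 0.098548 × 9.83571 × 10^8 ≈ 9.693 × 10^7 ft/s.

9.693 × 10^7 feet per second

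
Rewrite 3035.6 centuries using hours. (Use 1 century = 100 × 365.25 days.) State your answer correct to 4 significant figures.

1 century = 876600 h.
Thus 3035.6 × 876600 ≈ 2.661 × 10^9 h.

2.661 × 10^9 hours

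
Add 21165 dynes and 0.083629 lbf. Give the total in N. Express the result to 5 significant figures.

0.58365 N

21165 dyn = 0.211650 N and 0.083629 lbf = 0.372000 N.
0.211650 + 0.372000 ≈ 0.58365 N.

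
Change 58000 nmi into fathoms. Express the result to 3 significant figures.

1 nmi = 1012.69 fathom.
Thus 58000 × 1012.69 ≈ 5.87e+7 fathom.

5.87e+7 fathoms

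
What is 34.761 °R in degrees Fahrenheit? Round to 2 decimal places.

-424.91 °F

°R = °F + 459.67.
Applying the formula gives -424.91 °F.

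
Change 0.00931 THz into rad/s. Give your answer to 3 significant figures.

1 THz = 6.28319e+12 rad/s.
0.00931 × 6.28319e+12 ≈ 5.85e+10 rad/s.

5.85e+10 rad/s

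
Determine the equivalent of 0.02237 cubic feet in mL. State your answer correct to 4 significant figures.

1 cubic foot = 28316.8 mL.
Then 0.02237 × 28316.8 ≈ 633.4 mL.

633.4 milliliters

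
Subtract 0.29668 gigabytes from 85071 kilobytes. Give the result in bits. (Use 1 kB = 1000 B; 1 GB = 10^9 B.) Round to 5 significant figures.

85071 kB = 6.80568e+8 bit and 0.29668 GB = 2.37344e+9 bit.
6.80568e+8 − 2.37344e+9 ≈ -1.6929e+9 bit.

-1.6929e+9 bit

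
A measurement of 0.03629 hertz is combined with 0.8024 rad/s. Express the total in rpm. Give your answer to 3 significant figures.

9.84 rpm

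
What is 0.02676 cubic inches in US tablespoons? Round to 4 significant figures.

1 cubic inch = 1.10823 US tbsp.
Then 0.02676 × 1.10823 ≈ 0.02966 US tbsp.

0.02966 US tbsp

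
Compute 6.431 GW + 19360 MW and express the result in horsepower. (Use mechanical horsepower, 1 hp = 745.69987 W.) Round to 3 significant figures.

6.431 GW = 8.62411 × 10^6 hp and 19360 MW = 2.59622 × 10^7 hp.
8.62411 × 10^6 + 2.59622 × 10^7 ≈ 3.46 × 10^7 hp.

3.46 × 10^7 hp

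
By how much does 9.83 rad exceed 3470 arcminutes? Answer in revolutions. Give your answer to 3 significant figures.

9.83 rad = 1.56449 rev and 3470 arcmin = 0.160648 rev.
1.56449 − 0.160648 ≈ 1.40 rev.

1.40 rev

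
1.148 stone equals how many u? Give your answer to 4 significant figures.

1 stone = 3.82424 × 10^27 atomic mass units.
1.148 × 3.82424 × 10^27 ≈ 4.390 × 10^27 u.

4.390 × 10^27 u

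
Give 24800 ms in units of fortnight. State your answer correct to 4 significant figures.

2.050e-5 fortnight

1 ms = 8.26720e-10 fortnight.
Thus 24800 × 8.26720e-10 ≈ 2.050e-5 fortnight.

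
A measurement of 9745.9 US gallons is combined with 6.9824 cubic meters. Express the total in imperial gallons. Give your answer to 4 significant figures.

9745.9 US gal = 8115.16 imp gal and 6.9824 m³ = 1535.91 imp gal.
8115.16 + 1535.91 ≈ 9651 imp gal.

9651 imp gal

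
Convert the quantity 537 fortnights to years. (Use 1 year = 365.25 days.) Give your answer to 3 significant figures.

1 fortnight = 0.0383299 years.
537 × 0.0383299 ≈ 20.6 yr.

20.6 years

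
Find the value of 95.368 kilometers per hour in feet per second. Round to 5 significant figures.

1 kilometer per hour = 0.911344 ft/s.
95.368 × 0.911344 ≈ 86.913 ft/s.

86.913 ft/s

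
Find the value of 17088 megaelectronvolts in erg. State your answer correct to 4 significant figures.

1 MeV = 1.60218e-6 erg.
Then 17088 × 1.60218e-6 ≈ 0.02738 erg.

0.02738 erg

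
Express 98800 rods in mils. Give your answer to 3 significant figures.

1.96 × 10^10 mil

1 rod = 198000 mil.
So 98800 × 198000 ≈ 1.96 × 10^10 mil.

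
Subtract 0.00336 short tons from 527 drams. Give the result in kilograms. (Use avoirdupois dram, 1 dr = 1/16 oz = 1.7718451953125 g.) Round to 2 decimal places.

-2.11 kg

527 dr = 0.933762 kg and 0.00336 short ton = 3.04814 kg.
0.933762 − 3.04814 ≈ -2.11 kg.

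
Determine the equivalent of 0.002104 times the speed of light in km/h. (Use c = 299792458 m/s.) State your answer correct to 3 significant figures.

1 speed of light = 1.07925e+9 km/h.
0.002104 × 1.07925e+9 ≈ 2.27e+6 km/h.

2.27e+6 km/h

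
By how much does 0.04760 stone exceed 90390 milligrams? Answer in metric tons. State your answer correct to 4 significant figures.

0.04760 st = 0.000302274 t and 90390 mg = 9.03900e-5 t.
0.000302274 − 9.03900e-5 ≈ 0.0002119 t.

0.0002119 t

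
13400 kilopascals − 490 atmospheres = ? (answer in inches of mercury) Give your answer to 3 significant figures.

-10700 inHg

13400 kPa = 3957.02 inHg and 490 atm = 14661.4 inHg.
3957.02 − 14661.4 ≈ -10700 inHg.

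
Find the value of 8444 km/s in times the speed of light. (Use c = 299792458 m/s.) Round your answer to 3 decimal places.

1 kilometer per second = 3.33564e-6 c.
Thus 8444 × 3.33564e-6 ≈ 0.028 c.

0.028 times the speed of light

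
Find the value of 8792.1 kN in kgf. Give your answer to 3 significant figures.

1 kN = 101.972 kilograms-force.
8792.1 × 101.972 ≈ 897000 kgf.

897000 kgf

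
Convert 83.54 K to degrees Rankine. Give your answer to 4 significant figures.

150.4 degrees Rankine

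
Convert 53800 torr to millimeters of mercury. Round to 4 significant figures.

53800 mmHg

1 torr = 1.00000 millimeters of mercury.
53800 × 1.00000 ≈ 53800 mmHg.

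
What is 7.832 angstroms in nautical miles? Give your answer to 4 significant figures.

4.229 × 10^-13 nmi

1 angstrom = 5.39957 × 10^-14 nautical miles.
Thus 7.832 × 5.39957 × 10^-14 ≈ 4.229 × 10^-13 nmi.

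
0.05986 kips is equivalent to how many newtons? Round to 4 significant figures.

1 kip = 4448.22 N.
So 0.05986 × 4448.22 ≈ 266.3 N.

266.3 N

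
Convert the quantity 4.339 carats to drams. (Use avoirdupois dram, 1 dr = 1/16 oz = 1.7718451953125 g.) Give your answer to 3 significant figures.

1 ct = 0.112877 drams.
So 4.339 × 0.112877 ≈ 0.490 dr.

0.490 dr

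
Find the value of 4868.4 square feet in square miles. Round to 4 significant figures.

0.0001746 mi²

1 ft² = 3.58701 × 10^-8 mi².
Then 4868.4 × 3.58701 × 10^-8 ≈ 0.0001746 mi².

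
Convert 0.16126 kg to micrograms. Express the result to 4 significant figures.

1.613 × 10^8 μg

1 kg = 1.00000 × 10^9 μg.
0.16126 × 1.00000 × 10^9 ≈ 1.613 × 10^8 μg.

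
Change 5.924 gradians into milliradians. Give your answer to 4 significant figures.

93.05 milliradians

1 grad = 15.7080 mrad.
5.924 × 15.7080 ≈ 93.05 mrad.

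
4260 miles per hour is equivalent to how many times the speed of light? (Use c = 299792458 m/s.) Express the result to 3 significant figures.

6.35 × 10^-6 times the speed of light

1 mile per hour = 1.49116 × 10^-9 times the speed of light.
4260 × 1.49116 × 10^-9 ≈ 6.35 × 10^-6 c.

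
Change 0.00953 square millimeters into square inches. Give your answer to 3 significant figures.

1.48 × 10^-5 square inches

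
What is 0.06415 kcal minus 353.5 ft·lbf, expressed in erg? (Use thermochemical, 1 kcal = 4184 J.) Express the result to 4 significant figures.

0.06415 kcal = 2.68404 × 10^9 erg and 353.5 ft·lbf = 4.79282 × 10^9 erg.
2.68404 × 10^9 − 4.79282 × 10^9 ≈ -2.109 × 10^9 erg.

-2.109 × 10^9 erg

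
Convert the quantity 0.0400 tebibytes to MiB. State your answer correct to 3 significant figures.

1 tebibyte = 1.04858e+6 mebibytes.
So 0.0400 × 1.04858e+6 ≈ 41900 MiB.

41900 MiB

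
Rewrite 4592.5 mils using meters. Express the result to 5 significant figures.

1 mil = 2.54000 × 10^-5 m.
4592.5 × 2.54000 × 10^-5 ≈ 0.11665 m.

0.11665 meters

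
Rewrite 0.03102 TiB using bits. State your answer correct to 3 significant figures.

1 tebibyte = 8.79609 × 10^12 bit.
Then 0.03102 × 8.79609 × 10^12 ≈ 2.73 × 10^11 bit.

2.73 × 10^11 bits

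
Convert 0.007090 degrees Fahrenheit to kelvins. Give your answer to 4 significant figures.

255.4 kelvins

K = (°F + 459.67) × 5/9.
Applying the formula gives 255.4 K.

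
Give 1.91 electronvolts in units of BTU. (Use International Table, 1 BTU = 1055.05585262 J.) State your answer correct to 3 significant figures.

2.90e-22 BTU

1 electronvolt = 1.51857e-22 British thermal units.
1.91 × 1.51857e-22 ≈ 2.90e-22 BTU.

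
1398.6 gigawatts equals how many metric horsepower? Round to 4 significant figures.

1.902 × 10^9 metric horsepower

1 gigawatt = 1.35962 × 10^6 metric horsepower.
Thus 1398.6 × 1.35962 × 10^6 ≈ 1.902 × 10^9 PS.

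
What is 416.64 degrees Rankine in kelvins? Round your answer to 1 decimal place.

°R = K × 9/5.
Applying the formula gives 231.5 K.

231.5 K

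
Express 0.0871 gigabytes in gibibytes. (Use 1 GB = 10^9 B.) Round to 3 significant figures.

1 GB = 0.931323 GiB.
Then 0.0871 × 0.931323 ≈ 0.0811 GiB.

0.0811 gibibytes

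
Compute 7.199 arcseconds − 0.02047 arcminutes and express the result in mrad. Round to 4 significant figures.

7.199 arcsec = 0.0349017 mrad and 0.02047 arcmin = 0.00595448 mrad.
0.0349017 − 0.00595448 ≈ 0.02895 mrad.

0.02895 mrad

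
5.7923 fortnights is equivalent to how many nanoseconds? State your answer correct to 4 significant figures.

1 fortnight = 1.20960e+15 ns.
So 5.7923 × 1.20960e+15 ≈ 7.006e+15 ns.

7.006e+15 nanoseconds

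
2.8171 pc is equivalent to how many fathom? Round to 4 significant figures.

1 pc = 1.68727 × 10^16 fathoms.
2.8171 × 1.68727 × 10^16 ≈ 4.753 × 10^16 fathom.

4.753 × 10^16 fathoms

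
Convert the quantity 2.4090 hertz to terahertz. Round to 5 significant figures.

2.4090e-12 THz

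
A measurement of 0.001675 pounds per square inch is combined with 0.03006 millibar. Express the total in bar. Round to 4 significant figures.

0.0001455 bar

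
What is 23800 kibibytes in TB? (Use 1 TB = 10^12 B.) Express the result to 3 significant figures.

2.44e-5 terabytes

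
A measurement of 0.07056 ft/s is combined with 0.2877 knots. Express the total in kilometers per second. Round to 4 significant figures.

0.07056 ft/s = 2.15067e-5 km/s and 0.2877 kn = 0.000148006 km/s.
2.15067e-5 + 0.000148006 ≈ 0.0001695 km/s.

0.0001695 kilometers per second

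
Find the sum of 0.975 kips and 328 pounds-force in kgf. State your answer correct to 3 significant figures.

0.975 kip = 442.253 kgf and 328 lbf = 148.778 kgf.
442.253 + 148.778 ≈ 591 kgf.

591 kgf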